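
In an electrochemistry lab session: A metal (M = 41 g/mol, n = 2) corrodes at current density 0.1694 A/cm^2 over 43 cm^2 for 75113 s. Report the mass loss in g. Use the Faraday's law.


Apply Faraday's law: m = i*A*t*M / (n*F)
Total charge passed Q = i*A*t = 0.1694*43*75113 = 547138.1146 C
m = Q*M/(n*F) = 547138.1146*41/(2*96485) = 116.24948 g

116.24948 g


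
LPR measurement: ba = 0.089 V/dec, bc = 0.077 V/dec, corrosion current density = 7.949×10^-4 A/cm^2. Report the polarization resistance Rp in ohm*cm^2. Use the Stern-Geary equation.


Apply the Stern-Geary equation: Rp = ba*bc / (2.303*icorr*(ba+bc))
ba*bc = 0.089*0.077 = 0.006853
ba+bc = 0.166; 2.303*icorr*(ba+bc) = 2.303*7.949×10^-4*0.166 = 3.0388868×10^-4
Rp = 0.006853 / 3.0388868×10^-4 = 22.6 ohm*cm^2

22.6 ohm*cm^2


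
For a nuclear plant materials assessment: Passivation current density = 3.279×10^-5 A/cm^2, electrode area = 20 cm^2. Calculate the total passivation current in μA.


I = i_pass * A, then convert A → μA (×10^6)
I = 3.279×10^-5 * 20 * 10^6 = 655.8 μA

655.8 μA


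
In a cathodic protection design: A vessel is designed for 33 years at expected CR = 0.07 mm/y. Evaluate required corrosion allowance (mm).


Corrosion allowance = CR × design life
CA = 0.07 * 33 = 2.31 mm

2.31 mm


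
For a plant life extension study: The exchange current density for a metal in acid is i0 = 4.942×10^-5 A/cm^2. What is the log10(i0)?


i0 = 4.942×10^-5 A/cm^2
log10(i0) = -4.306

-4.306


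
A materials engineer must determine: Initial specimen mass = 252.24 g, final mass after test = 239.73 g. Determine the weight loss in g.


Weight loss = initial − final
WL = 252.24 − 239.73 = 12.51 g

12.51 g


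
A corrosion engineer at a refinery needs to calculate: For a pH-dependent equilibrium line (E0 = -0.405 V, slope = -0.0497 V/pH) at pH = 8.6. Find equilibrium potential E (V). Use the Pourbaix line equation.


Apply the Pourbaix line equation: E = E0 + slope*pH
E = -0.405 + (-0.0497)*8.6 = -0.405 + (-0.42742) = -0.83242 V
Rounded to 4 decimal places: E = -0.8324 V

-0.8324 V


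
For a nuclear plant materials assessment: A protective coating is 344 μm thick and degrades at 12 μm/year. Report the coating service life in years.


Service life = thickness / degradation rate
Life = 344 / 12 = 28.7 years

28.7 years


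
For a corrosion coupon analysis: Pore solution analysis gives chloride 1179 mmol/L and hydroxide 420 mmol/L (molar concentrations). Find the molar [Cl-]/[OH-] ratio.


Threshold parameter = [Cl-] / [OH-] (molar basis; both in mmol/L, so units cancel)
Ratio = 1179 / 420 = 2.81

2.81


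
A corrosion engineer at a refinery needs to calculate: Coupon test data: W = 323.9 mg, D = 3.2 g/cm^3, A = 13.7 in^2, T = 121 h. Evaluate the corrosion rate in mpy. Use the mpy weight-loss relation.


Apply the mpy weight-loss relation: CR = 534 * W / (D * A * T)
Numerator: 534 * 323.9 = 172962.6
Denominator: 3.2 * 13.7 * 121 = 5304.64
CR = 172962.6 / 5304.64 = 32.60591 mpy

32.60591 mpy


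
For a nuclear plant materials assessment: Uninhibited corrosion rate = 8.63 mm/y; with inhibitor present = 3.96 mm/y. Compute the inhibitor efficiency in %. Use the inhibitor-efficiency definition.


Apply the inhibitor-efficiency definition: IE = (CR_blank − CR_inh)/CR_blank × 100
IE = (8.63 − 3.96) / 8.63 × 100
IE = 4.67 / 8.63 × 100 = 54.1 %

54.1 %


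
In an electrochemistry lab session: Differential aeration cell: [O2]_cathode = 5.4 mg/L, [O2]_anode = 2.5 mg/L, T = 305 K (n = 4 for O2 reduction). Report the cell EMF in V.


Apply the Nernst concentration-cell relation: E = (RT/nF)*ln(C_cathode/C_anode)
RT/nF = 8.314*305/(4*96485) = 0.00657037 V
ln(5.4/2.5) = 0.77011
E = 0.00657037 * 0.77011 = 0.00506 V

0.00506 V


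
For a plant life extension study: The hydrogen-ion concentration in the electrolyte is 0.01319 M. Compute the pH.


pH = −log10[H+]
pH = −log10(0.01319) = 1.88

1.88


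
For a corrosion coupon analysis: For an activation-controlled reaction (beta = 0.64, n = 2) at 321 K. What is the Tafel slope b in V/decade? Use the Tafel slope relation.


Apply the Tafel slope relation: b = 2.303*R*T/(beta*n*F)
Numerator: 2.303 * 8.314 * 321 = 6146.23
Denominator: 0.64 * 2 * 96485 = 123500.8
b = 6146.23 / 123500.8 = 0.05 V/decade

0.05 V/decade


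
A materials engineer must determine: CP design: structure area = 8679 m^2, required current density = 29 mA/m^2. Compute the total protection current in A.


I = area * current density, then convert mA → A (÷1000)
I = 8679 * 29 / 1000 = 251.69 A

251.69 A


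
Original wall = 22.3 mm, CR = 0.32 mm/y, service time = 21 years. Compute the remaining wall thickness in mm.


Remaining wall = original − CR × time
t = 22.3 − 0.32*21 = 22.3 − 6.72 = 15.58 mm

15.58 mm


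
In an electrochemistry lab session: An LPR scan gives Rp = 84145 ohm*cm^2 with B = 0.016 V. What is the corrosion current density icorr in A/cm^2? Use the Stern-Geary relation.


Apply the Stern-Geary relation: icorr = B / Rp
icorr = 0.016 / 84145 = 1.901×10^-7 A/cm^2

1.901×10^-7 A/cm^2


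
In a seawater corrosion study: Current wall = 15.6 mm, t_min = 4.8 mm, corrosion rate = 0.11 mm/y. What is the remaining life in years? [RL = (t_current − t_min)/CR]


Apply the remaining-life relation: RL = (t_current − t_min) / CR
RL = (15.6 − 4.8) / 0.11 = 10.8 / 0.11 = 98.2 years

98.2 years


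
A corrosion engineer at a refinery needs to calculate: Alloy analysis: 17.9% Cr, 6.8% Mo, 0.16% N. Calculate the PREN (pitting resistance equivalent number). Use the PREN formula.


Apply the PREN formula: PREN = Cr + 3.3*Mo + 16*N
PREN = 17.9 + 3.3*6.8 + 16*0.16
PREN = 17.9 + 22.44 + 2.56 = 42.9

42.9


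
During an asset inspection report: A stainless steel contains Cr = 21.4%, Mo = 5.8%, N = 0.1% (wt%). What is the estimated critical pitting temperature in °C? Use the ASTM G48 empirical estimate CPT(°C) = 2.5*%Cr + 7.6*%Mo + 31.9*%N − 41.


Apply the ASTM G48 empirical CPT estimate: CPT(°C) = 2.5*%Cr + 7.6*%Mo + 31.9*%N − 41
2.5*21.4 = 53.5; 7.6*5.8 = 44.08; 31.9*0.1 = 3.19
CPT = 53.5 + 44.08 + 3.19 − 41 = 59.77 °C
Rounded to 0.1 °C: CPT ≈ 59.8 °C

59.8 °C


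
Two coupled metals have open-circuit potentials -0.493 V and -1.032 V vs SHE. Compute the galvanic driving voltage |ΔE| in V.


Driving voltage is the absolute potential difference.
|ΔE| = |-0.493 − (-1.032)| = 0.539 V

0.539 V


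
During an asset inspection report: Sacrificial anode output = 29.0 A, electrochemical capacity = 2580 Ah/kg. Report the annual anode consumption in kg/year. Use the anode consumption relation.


Annual consumption = current * hours per year / capacity
Rate = 29.0 * 8760 / 2580 = 98.5 kg/year

98.5 kg/year


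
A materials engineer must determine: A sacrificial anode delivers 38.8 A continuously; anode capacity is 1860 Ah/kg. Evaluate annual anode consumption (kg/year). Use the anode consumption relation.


Annual consumption = current * hours per year / capacity
Rate = 38.8 * 8760 / 1860 = 182.7 kg/year

182.7 kg/year


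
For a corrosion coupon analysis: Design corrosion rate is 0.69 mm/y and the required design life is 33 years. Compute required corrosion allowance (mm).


Corrosion allowance = CR × design life
CA = 0.69 * 33 = 22.77 mm

22.77 mm


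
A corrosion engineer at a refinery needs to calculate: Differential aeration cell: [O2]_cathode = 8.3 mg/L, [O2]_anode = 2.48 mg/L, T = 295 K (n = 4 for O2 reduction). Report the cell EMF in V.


Apply the Nernst concentration-cell relation: E = (RT/nF)*ln(C_cathode/C_anode)
RT/nF = 8.314*295/(4*96485) = 0.00635495 V
ln(8.3/2.48) = 1.208
E = 0.00635495 * 1.208 = 0.00768 V

0.00768 V


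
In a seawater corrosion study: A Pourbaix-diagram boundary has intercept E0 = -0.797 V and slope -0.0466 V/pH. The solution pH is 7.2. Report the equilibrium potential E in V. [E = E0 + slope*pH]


Apply the Pourbaix line equation: E = E0 + slope*pH
E = -0.797 + (-0.0466)*7.2 = -0.797 + (-0.33552) = -1.13252 V
Rounded to 3 decimal places: E = -1.133 V

-1.133 V


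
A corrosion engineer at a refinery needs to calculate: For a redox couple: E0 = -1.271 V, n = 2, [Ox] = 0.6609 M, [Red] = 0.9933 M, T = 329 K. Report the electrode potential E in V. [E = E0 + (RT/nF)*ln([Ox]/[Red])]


Apply the Nernst equation: E = E0 + (RT/nF)*ln([Ox]/[Red])
Step 1: RT/nF = 8.314*329/(2*96485) = 0.01417477 V
Step 2: [Ox]/[Red] = 0.6609/0.9933 = 0.665358
Step 3: ln(0.665358) = -0.40743
Step 4: correction = 0.01417477 * -0.40743 = -0.006 V
E = -1.271 + -0.006 = -1.277 V

-1.277 V


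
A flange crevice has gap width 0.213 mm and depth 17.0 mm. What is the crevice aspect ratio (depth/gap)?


Aspect ratio = depth / gap
Ratio = 17.0 / 0.213 = 79.8

79.8


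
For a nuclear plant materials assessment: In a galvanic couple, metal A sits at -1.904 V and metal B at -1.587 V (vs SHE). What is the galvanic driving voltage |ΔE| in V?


Driving voltage is the absolute potential difference.
|ΔE| = |-1.904 − (-1.587)| = 0.317 V

0.317 V


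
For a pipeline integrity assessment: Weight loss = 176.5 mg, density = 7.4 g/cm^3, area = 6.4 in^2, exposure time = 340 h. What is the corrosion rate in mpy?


Apply the mpy weight-loss relation: CR = 534 * W / (D * A * T)
Numerator: 534 * 176.5 = 94251.0
Denominator: 7.4 * 6.4 * 340 = 16102.4
CR = 94251.0 / 16102.4 = 5.85323 mpy

5.85323 mpy


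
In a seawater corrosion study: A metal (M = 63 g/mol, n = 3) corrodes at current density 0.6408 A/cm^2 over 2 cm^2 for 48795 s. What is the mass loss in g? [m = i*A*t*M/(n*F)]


Apply Faraday's law: m = i*A*t*M / (n*F)
Total charge passed Q = i*A*t = 0.6408*2*48795 = 62535.672 C
m = Q*M/(n*F) = 62535.672*63/(3*96485) = 13.61091 g

13.61091 g


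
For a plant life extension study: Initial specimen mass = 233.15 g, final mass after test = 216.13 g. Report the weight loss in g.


Weight loss = initial − final
WL = 233.15 − 216.13 = 17.02 g

17.02 g


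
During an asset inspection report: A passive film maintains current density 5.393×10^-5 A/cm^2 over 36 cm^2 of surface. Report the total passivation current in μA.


I = i_pass * A, then convert A → μA (×10^6)
I = 5.393×10^-5 * 36 * 10^6 = 1941.48 μA

1941.48 μA


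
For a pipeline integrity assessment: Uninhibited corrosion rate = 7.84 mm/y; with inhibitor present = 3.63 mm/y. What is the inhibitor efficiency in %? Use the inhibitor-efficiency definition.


Apply the inhibitor-efficiency definition: IE = (CR_blank − CR_inh)/CR_blank × 100
IE = (7.84 − 3.63) / 7.84 × 100
IE = 4.21 / 7.84 × 100 = 53.7 %

53.7 %


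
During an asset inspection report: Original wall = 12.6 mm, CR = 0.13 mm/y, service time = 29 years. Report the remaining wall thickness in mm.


Remaining wall = original − CR × time
t = 12.6 − 0.13*29 = 12.6 − 3.77 = 8.83 mm

8.83 mm


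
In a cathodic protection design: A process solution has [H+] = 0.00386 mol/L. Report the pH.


pH = −log10[H+]
pH = −log10(0.00386) = 2.41

2.41


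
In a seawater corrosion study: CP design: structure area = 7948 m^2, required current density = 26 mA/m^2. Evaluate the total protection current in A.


I = area * current density, then convert mA → A (÷1000)
I = 7948 * 26 / 1000 = 206.65 A

206.65 A


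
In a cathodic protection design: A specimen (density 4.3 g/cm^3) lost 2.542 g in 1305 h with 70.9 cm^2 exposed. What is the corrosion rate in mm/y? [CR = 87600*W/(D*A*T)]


Apply the mm/y weight-loss relation: CR = 87600 * W / (D * A * T)
Numerator: 87600 * 2.542 = 222679.2
Denominator: 4.3 * 70.9 * 1305 = 397855.35
CR = 222679.2 / 397855.35 = 0.5597 mm/y

0.5597 mm/y


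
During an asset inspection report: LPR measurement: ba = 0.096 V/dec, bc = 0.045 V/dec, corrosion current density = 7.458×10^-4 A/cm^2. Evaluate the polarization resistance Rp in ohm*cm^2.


Apply the Stern-Geary equation: Rp = ba*bc / (2.303*icorr*(ba+bc))
ba*bc = 0.096*0.045 = 0.00432
ba+bc = 0.141; 2.303*icorr*(ba+bc) = 2.303*7.458×10^-4*0.141 = 2.4217841×10^-4
Rp = 0.00432 / 2.4217841×10^-4 = 17.84 ohm*cm^2

17.84 ohm*cm^2


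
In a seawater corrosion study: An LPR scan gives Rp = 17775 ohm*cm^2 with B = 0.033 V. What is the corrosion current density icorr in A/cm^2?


Apply the Stern-Geary relation: icorr = B / Rp
icorr = 0.033 / 17775 = 1.857×10^-6 A/cm^2

1.857×10^-6 A/cm^2


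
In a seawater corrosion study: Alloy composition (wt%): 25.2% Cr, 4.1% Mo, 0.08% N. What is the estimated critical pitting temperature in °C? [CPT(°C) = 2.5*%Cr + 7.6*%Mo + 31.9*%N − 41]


Apply the ASTM G48 empirical CPT estimate: CPT(°C) = 2.5*%Cr + 7.6*%Mo + 31.9*%N − 41
2.5*25.2 = 63; 7.6*4.1 = 31.16; 31.9*0.08 = 2.552
CPT = 63 + 31.16 + 2.552 − 41 = 55.712 °C
Rounded to 0.1 °C: CPT ≈ 55.7 °C

55.7 °C


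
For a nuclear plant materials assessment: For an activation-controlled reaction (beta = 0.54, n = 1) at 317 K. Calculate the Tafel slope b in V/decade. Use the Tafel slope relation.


Apply the Tafel slope relation: b = 2.303*R*T/(beta*n*F)
Numerator: 2.303 * 8.314 * 317 = 6069.64
Denominator: 0.54 * 1 * 96485 = 52101.9
b = 6069.64 / 52101.9 = 0.1165 V/decade

0.1165 V/decade


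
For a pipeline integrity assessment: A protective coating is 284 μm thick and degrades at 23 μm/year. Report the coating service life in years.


Service life = thickness / degradation rate
Life = 284 / 23 = 12.3 years

12.3 years


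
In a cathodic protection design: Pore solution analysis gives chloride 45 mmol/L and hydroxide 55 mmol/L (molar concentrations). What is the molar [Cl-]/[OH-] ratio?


Threshold parameter = [Cl-] / [OH-] (molar basis; both in mmol/L, so units cancel)
Ratio = 45 / 55 = 0.82

0.82


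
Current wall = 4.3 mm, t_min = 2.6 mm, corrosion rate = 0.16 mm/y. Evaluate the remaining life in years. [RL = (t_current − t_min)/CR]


Apply the remaining-life relation: RL = (t_current − t_min) / CR
RL = (4.3 − 2.6) / 0.16 = 1.7 / 0.16 = 10.6 years

10.6 years


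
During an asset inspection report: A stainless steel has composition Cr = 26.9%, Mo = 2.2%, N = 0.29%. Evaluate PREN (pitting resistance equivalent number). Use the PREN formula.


Apply the PREN formula: PREN = Cr + 3.3*Mo + 16*N
PREN = 26.9 + 3.3*2.2 + 16*0.29
PREN = 26.9 + 7.26 + 4.64 = 38.8

38.8


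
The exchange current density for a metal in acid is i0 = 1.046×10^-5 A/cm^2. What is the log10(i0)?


i0 = 1.046×10^-5 A/cm^2
log10(i0) = -4.98

-4.98


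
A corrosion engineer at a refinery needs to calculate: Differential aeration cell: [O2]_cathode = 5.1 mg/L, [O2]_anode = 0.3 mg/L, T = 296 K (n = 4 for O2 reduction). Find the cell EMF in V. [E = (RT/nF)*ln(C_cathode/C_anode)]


Apply the Nernst concentration-cell relation: E = (RT/nF)*ln(C_cathode/C_anode)
RT/nF = 8.314*296/(4*96485) = 0.00637649 V
ln(5.1/0.3) = 2.83321
E = 0.00637649 * 2.83321 = 0.01807 V

0.01807 V


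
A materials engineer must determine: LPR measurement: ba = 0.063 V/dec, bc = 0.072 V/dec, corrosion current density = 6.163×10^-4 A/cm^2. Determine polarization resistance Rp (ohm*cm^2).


Apply the Stern-Geary equation: Rp = ba*bc / (2.303*icorr*(ba+bc))
ba*bc = 0.063*0.072 = 0.004536
ba+bc = 0.135; 2.303*icorr*(ba+bc) = 2.303*6.163×10^-4*0.135 = 1.9161075×10^-4
Rp = 0.004536 / 1.9161075×10^-4 = 23.7 ohm*cm^2

23.7 ohm*cm^2


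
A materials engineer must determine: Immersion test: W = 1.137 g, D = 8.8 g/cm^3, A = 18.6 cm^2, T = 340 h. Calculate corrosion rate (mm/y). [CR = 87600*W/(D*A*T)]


Apply the mm/y weight-loss relation: CR = 87600 * W / (D * A * T)
Numerator: 87600 * 1.137 = 99601.2
Denominator: 8.8 * 18.6 * 340 = 55651.2
CR = 99601.2 / 55651.2 = 1.78974 mm/y

1.78974 mm/y


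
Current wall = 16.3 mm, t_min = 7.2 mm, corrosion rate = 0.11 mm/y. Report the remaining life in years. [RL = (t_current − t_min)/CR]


Apply the remaining-life relation: RL = (t_current − t_min) / CR
RL = (16.3 − 7.2) / 0.11 = 9.1 / 0.11 = 82.7 years

82.7 years


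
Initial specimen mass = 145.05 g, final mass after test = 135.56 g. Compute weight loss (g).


Weight loss = initial − final
WL = 145.05 − 135.56 = 9.49 g

9.49 g


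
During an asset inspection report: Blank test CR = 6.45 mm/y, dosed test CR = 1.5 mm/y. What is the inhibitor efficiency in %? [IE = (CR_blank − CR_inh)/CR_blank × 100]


Apply the inhibitor-efficiency definition: IE = (CR_blank − CR_inh)/CR_blank × 100
IE = (6.45 − 1.5) / 6.45 × 100
IE = 4.95 / 6.45 × 100 = 76.7 %

76.7 %


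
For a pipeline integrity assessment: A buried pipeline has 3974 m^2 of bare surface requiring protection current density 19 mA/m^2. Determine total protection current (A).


I = area * current density, then convert mA → A (÷1000)
I = 3974 * 19 / 1000 = 75.51 A

75.51 A


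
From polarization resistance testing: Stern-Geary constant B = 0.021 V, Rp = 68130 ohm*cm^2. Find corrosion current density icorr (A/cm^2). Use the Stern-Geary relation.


Apply the Stern-Geary relation: icorr = B / Rp
icorr = 0.021 / 68130 = 3.082×10^-7 A/cm^2

3.082×10^-7 A/cm^2


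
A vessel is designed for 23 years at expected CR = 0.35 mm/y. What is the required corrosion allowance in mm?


Corrosion allowance = CR × design life
CA = 0.35 * 23 = 8.05 mm

8.05 mm


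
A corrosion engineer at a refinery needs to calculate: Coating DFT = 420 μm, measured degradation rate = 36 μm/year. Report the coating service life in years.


Service life = thickness / degradation rate
Life = 420 / 36 = 11.7 years

11.7 years


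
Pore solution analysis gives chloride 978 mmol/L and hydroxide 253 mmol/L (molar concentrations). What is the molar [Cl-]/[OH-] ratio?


Threshold parameter = [Cl-] / [OH-] (molar basis; both in mmol/L, so units cancel)
Ratio = 978 / 253 = 3.87

3.87


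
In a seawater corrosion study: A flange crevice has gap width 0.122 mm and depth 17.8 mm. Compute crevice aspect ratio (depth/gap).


Aspect ratio = depth / gap
Ratio = 17.8 / 0.122 = 145.9

145.9


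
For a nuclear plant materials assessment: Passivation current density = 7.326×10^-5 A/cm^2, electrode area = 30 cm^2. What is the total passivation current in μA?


I = i_pass * A, then convert A → μA (×10^6)
I = 7.326×10^-5 * 30 * 10^6 = 2197.8 μA

2197.8 μA


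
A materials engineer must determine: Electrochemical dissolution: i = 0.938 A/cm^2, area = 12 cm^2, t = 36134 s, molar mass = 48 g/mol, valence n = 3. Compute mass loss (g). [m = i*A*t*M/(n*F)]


Apply Faraday's law: m = i*A*t*M / (n*F)
Total charge passed Q = i*A*t = 0.938*12*36134 = 406724.304 C
m = Q*M/(n*F) = 406724.304*48/(3*96485) = 67.447 g

67.447 g


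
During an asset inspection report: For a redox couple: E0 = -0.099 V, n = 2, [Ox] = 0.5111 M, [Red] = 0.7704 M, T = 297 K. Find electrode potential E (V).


Apply the Nernst equation: E = E0 + (RT/nF)*ln([Ox]/[Red])
Step 1: RT/nF = 8.314*297/(2*96485) = 0.01279607 V
Step 2: [Ox]/[Red] = 0.5111/0.7704 = 0.663422
Step 3: ln(0.663422) = -0.410344
Step 4: correction = 0.01279607 * -0.410344 = -0.0053 V
E = -0.099 + -0.0053 = -0.1043 V

-0.1043 V


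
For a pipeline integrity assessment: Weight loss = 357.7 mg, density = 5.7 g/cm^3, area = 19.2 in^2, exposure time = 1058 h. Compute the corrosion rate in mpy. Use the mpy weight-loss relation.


Apply the mpy weight-loss relation: CR = 534 * W / (D * A * T)
Numerator: 534 * 357.7 = 191011.8
Denominator: 5.7 * 19.2 * 1058 = 115787.52
CR = 191011.8 / 115787.52 = 1.64968 mpy

1.64968 mpy


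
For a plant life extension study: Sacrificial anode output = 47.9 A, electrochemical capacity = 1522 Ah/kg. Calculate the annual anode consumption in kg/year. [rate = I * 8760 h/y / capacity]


Annual consumption = current * hours per year / capacity
Rate = 47.9 * 8760 / 1522 = 275.7 kg/year

275.7 kg/year


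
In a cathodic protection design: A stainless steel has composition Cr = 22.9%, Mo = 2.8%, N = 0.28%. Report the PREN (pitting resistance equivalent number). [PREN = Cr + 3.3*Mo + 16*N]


Apply the PREN formula: PREN = Cr + 3.3*Mo + 16*N
PREN = 22.9 + 3.3*2.8 + 16*0.28
PREN = 22.9 + 9.24 + 4.48 = 36.62

36.62


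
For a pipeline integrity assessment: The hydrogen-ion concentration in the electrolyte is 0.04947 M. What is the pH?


pH = −log10[H+]
pH = −log10(0.04947) = 1.31

1.31


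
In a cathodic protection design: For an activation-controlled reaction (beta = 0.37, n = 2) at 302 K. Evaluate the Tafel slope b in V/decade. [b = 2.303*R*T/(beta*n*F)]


Apply the Tafel slope relation: b = 2.303*R*T/(beta*n*F)
Numerator: 2.303 * 8.314 * 302 = 5782.44
Denominator: 0.37 * 2 * 96485 = 71398.9
b = 5782.44 / 71398.9 = 0.081 V/decade

0.081 V/decade


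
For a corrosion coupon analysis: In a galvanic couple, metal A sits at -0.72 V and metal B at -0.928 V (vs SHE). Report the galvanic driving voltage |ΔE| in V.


Driving voltage is the absolute potential difference.
|ΔE| = |-0.72 − (-0.928)| = 0.208 V

0.208 V


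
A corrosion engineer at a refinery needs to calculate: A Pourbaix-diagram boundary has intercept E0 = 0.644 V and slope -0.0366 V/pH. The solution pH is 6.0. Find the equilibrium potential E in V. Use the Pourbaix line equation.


Apply the Pourbaix line equation: E = E0 + slope*pH
E = 0.644 + (-0.0366)*6.0 = 0.644 + (-0.2196) = 0.4244 V
Rounded to 3 decimal places: E = 0.424 V

0.424 V


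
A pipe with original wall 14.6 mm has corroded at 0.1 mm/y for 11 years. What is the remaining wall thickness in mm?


Remaining wall = original − CR × time
t = 14.6 − 0.1*11 = 14.6 − 1.1 = 13.5 mm

13.5 mm


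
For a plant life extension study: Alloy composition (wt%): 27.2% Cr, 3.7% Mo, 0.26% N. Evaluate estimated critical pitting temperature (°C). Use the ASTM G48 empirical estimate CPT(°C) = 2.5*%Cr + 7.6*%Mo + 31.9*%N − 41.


Apply the ASTM G48 empirical CPT estimate: CPT(°C) = 2.5*%Cr + 7.6*%Mo + 31.9*%N − 41
2.5*27.2 = 68; 7.6*3.7 = 28.12; 31.9*0.26 = 8.294
CPT = 68 + 28.12 + 8.294 − 41 = 63.414 °C
Rounded to 0.1 °C: CPT ≈ 63.4 °C

63.4 °C


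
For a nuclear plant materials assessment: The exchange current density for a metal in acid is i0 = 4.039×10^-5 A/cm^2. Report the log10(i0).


i0 = 4.039×10^-5 A/cm^2
log10(i0) = -4.394

-4.394


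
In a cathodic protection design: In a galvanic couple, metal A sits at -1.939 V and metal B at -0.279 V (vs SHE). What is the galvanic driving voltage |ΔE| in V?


Driving voltage is the absolute potential difference.
|ΔE| = |-1.939 − (-0.279)| = 1.66 V

1.66 V


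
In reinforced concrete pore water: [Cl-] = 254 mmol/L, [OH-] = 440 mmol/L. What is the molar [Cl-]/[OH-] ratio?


Threshold parameter = [Cl-] / [OH-] (molar basis; both in mmol/L, so units cancel)
Ratio = 254 / 440 = 0.58

0.58


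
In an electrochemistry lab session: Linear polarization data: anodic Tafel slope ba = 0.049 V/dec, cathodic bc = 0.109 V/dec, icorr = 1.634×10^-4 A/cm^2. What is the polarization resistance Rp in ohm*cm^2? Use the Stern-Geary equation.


Apply the Stern-Geary equation: Rp = ba*bc / (2.303*icorr*(ba+bc))
ba*bc = 0.049*0.109 = 0.005341
ba+bc = 0.158; 2.303*icorr*(ba+bc) = 2.303*1.634×10^-4*0.158 = 5.9457012×10^-5
Rp = 0.005341 / 5.9457012×10^-5 = 89.83 ohm*cm^2

89.83 ohm*cm^2


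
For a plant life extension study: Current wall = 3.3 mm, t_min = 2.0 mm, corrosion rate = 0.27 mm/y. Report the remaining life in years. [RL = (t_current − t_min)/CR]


Apply the remaining-life relation: RL = (t_current − t_min) / CR
RL = (3.3 − 2.0) / 0.27 = 1.3 / 0.27 = 4.8 years

4.8 years


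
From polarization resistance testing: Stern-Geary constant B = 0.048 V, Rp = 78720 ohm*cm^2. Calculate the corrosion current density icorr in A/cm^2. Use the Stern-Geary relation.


Apply the Stern-Geary relation: icorr = B / Rp
icorr = 0.048 / 78720 = 6.098×10^-7 A/cm^2

6.098×10^-7 A/cm^2


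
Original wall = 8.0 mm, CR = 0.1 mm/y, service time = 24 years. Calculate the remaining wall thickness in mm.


Remaining wall = original − CR × time
t = 8.0 − 0.1*24 = 8.0 − 2.4 = 5.6 mm

5.6 mm


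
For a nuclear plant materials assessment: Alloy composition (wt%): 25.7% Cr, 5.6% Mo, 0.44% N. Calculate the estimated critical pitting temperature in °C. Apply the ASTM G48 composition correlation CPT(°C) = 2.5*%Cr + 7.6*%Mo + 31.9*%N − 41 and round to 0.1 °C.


Apply the ASTM G48 empirical CPT estimate: CPT(°C) = 2.5*%Cr + 7.6*%Mo + 31.9*%N − 41
2.5*25.7 = 64.25; 7.6*5.6 = 42.56; 31.9*0.44 = 14.036
CPT = 64.25 + 42.56 + 14.036 − 41 = 79.846 °C
Rounded to 0.1 °C: CPT ≈ 79.8 °C

79.8 °C


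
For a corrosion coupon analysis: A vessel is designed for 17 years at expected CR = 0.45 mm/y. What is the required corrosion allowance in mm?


Corrosion allowance = CR × design life
CA = 0.45 * 17 = 7.65 mm

7.65 mm


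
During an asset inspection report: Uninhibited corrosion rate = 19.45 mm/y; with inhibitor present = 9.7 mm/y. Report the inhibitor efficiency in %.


Apply the inhibitor-efficiency definition: IE = (CR_blank − CR_inh)/CR_blank × 100
IE = (19.45 − 9.7) / 19.45 × 100
IE = 9.75 / 19.45 × 100 = 50.1 %

50.1 %


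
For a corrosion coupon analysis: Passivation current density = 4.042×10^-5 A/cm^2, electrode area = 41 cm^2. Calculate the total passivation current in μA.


I = i_pass * A, then convert A → μA (×10^6)
I = 4.042×10^-5 * 41 * 10^6 = 1657.22 μA

1657.22 μA


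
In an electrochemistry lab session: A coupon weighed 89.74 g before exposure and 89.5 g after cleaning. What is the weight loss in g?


Weight loss = initial − final
WL = 89.74 − 89.5 = 0.24 g

0.24 g


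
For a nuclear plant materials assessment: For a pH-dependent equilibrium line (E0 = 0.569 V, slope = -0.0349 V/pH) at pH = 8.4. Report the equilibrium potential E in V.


Apply the Pourbaix line equation: E = E0 + slope*pH
E = 0.569 + (-0.0349)*8.4 = 0.569 + (-0.29316) = 0.27584 V
Rounded to 3 decimal places: E = 0.276 V

0.276 V


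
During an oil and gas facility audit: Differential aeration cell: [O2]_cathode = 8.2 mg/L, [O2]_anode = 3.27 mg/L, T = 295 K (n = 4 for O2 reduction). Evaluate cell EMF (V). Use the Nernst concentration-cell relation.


Apply the Nernst concentration-cell relation: E = (RT/nF)*ln(C_cathode/C_anode)
RT/nF = 8.314*295/(4*96485) = 0.00635495 V
ln(8.2/3.27) = 0.91934
E = 0.00635495 * 0.91934 = 0.00584 V

0.00584 V


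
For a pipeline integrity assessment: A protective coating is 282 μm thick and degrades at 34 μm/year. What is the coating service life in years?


Service life = thickness / degradation rate
Life = 282 / 34 = 8.3 years

8.3 years


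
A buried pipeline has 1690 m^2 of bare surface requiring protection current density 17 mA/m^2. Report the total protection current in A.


I = area * current density, then convert mA → A (÷1000)
I = 1690 * 17 / 1000 = 28.73 A

28.73 A


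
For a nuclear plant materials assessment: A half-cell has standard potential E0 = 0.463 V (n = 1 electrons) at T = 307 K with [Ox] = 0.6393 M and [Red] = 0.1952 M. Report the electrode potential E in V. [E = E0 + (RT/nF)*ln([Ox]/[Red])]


Apply the Nernst equation: E = E0 + (RT/nF)*ln([Ox]/[Red])
Step 1: RT/nF = 8.314*307/(1*96485) = 0.02645383 V
Step 2: [Ox]/[Red] = 0.6393/0.1952 = 3.275102
Step 3: ln(3.275102) = 1.186349
Step 4: correction = 0.02645383 * 1.186349 = 0.0314 V
E = 0.463 + 0.0314 = 0.4944 V

0.4944 V


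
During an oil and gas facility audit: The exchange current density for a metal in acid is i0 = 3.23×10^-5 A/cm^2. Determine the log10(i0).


i0 = 3.23×10^-5 A/cm^2
log10(i0) = -4.491

-4.491


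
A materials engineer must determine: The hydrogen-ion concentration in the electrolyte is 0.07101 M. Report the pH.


pH = −log10[H+]
pH = −log10(0.07101) = 1.15

1.15


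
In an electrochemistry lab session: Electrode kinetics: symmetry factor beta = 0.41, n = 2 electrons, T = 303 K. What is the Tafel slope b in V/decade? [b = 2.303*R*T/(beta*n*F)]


Apply the Tafel slope relation: b = 2.303*R*T/(beta*n*F)
Numerator: 2.303 * 8.314 * 303 = 5801.58
Denominator: 0.41 * 2 * 96485 = 79117.7
b = 5801.58 / 79117.7 = 0.073 V/decade

0.073 V/decade


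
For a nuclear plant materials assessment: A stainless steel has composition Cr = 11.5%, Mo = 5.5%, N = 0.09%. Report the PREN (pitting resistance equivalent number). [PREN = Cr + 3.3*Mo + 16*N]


Apply the PREN formula: PREN = Cr + 3.3*Mo + 16*N
PREN = 11.5 + 3.3*5.5 + 16*0.09
PREN = 11.5 + 18.15 + 1.44 = 31.09

31.09


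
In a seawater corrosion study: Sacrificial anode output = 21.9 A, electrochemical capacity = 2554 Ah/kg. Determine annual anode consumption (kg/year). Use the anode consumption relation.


Annual consumption = current * hours per year / capacity
Rate = 21.9 * 8760 / 2554 = 75.1 kg/year

75.1 kg/year


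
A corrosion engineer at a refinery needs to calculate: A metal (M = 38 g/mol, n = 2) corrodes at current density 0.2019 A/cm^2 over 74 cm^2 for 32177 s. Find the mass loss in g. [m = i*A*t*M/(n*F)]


Apply Faraday's law: m = i*A*t*M / (n*F)
Total charge passed Q = i*A*t = 0.2019*74*32177 = 480743.6862 C
m = Q*M/(n*F) = 480743.6862*38/(2*96485) = 94.669 g

94.669 g


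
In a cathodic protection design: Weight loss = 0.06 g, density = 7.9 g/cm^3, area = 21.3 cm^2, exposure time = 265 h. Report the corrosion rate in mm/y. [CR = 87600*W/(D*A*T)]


Apply the mm/y weight-loss relation: CR = 87600 * W / (D * A * T)
Numerator: 87600 * 0.06 = 5256.0
Denominator: 7.9 * 21.3 * 265 = 44591.55
CR = 5256.0 / 44591.55 = 0.11787 mm/y

0.11787 mm/y


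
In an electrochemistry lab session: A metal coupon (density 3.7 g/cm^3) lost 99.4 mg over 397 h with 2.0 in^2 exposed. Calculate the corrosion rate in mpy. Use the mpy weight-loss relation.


Apply the mpy weight-loss relation: CR = 534 * W / (D * A * T)
Numerator: 534 * 99.4 = 53079.6
Denominator: 3.7 * 2.0 * 397 = 2937.8
CR = 53079.6 / 2937.8 = 18.068 mpy

18.068 mpy


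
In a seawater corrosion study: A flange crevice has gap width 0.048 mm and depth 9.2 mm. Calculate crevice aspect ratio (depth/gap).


Aspect ratio = depth / gap
Ratio = 9.2 / 0.048 = 191.7

191.7


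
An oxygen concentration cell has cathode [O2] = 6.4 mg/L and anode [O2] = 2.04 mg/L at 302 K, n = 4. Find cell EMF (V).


Apply the Nernst concentration-cell relation: E = (RT/nF)*ln(C_cathode/C_anode)
RT/nF = 8.314*302/(4*96485) = 0.00650575 V
ln(6.4/2.04) = 1.14335
E = 0.00650575 * 1.14335 = 0.00744 V

0.00744 V


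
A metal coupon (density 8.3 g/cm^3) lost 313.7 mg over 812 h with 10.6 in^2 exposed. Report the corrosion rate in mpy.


Apply the mpy weight-loss relation: CR = 534 * W / (D * A * T)
Numerator: 534 * 313.7 = 167515.8
Denominator: 8.3 * 10.6 * 812 = 71439.76
CR = 167515.8 / 71439.76 = 2.3449 mpy

2.3449 mpy


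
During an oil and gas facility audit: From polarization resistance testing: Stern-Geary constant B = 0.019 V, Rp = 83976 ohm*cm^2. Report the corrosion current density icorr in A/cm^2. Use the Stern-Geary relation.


Apply the Stern-Geary relation: icorr = B / Rp
icorr = 0.019 / 83976 = 2.263×10^-7 A/cm^2

2.263×10^-7 A/cm^2


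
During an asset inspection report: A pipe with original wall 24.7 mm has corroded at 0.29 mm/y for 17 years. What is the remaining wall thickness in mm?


Remaining wall = original − CR × time
t = 24.7 − 0.29*17 = 24.7 − 4.93 = 19.77 mm

19.77 mm


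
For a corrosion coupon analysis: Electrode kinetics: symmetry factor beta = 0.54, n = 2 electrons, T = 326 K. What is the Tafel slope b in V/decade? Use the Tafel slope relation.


Apply the Tafel slope relation: b = 2.303*R*T/(beta*n*F)
Numerator: 2.303 * 8.314 * 326 = 6241.97
Denominator: 0.54 * 2 * 96485 = 104203.8
b = 6241.97 / 104203.8 = 0.06 V/decade

0.06 V/decade


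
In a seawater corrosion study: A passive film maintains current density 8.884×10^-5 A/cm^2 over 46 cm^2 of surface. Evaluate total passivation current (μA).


I = i_pass * A, then convert A → μA (×10^6)
I = 8.884×10^-5 * 46 * 10^6 = 4086.64 μA

4086.64 μA


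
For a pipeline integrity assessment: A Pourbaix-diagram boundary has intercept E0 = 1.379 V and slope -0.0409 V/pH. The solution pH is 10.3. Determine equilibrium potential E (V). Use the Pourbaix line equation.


Apply the Pourbaix line equation: E = E0 + slope*pH
E = 1.379 + (-0.0409)*10.3 = 1.379 + (-0.42127) = 0.95773 V
Rounded to 3 decimal places: E = 0.958 V

0.958 V


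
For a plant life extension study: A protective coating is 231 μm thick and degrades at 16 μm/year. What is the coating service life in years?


Service life = thickness / degradation rate
Life = 231 / 16 = 14.4 years

14.4 years


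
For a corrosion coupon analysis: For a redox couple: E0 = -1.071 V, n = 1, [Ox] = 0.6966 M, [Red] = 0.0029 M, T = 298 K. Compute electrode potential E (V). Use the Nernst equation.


Apply the Nernst equation: E = E0 + (RT/nF)*ln([Ox]/[Red])
Step 1: RT/nF = 8.314*298/(1*96485) = 0.02567831 V
Step 2: [Ox]/[Red] = 0.6966/0.0029 = 240.206897
Step 3: ln(240.206897) = 5.481501
Step 4: correction = 0.02567831 * 5.481501 = 0.141 V
E = -1.071 + 0.141 = -0.93 V

-0.93 V


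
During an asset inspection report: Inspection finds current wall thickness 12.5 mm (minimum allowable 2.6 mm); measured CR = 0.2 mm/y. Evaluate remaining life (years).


Apply the remaining-life relation: RL = (t_current − t_min) / CR
RL = (12.5 − 2.6) / 0.2 = 9.9 / 0.2 = 49.5 years

49.5 years


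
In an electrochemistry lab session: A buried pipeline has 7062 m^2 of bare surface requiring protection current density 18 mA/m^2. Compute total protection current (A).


I = area * current density, then convert mA → A (÷1000)
I = 7062 * 18 / 1000 = 127.12 A

127.12 A


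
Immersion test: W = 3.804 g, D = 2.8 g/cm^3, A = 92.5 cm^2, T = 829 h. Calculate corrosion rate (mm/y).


Apply the mm/y weight-loss relation: CR = 87600 * W / (D * A * T)
Numerator: 87600 * 3.804 = 333230.4
Denominator: 2.8 * 92.5 * 829 = 214711.0
CR = 333230.4 / 214711.0 = 1.551995 mm/y

1.551995 mm/y


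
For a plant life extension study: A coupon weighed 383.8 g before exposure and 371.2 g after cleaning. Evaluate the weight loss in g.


Weight loss = initial − final
WL = 383.8 − 371.2 = 12.6 g

12.6 g


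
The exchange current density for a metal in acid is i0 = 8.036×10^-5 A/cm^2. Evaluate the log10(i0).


i0 = 8.036×10^-5 A/cm^2
log10(i0) = -4.095

-4.095


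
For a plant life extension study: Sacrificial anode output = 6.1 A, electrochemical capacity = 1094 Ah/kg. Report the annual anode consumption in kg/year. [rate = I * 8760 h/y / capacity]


Annual consumption = current * hours per year / capacity
Rate = 6.1 * 8760 / 1094 = 48.8 kg/year

48.8 kg/year


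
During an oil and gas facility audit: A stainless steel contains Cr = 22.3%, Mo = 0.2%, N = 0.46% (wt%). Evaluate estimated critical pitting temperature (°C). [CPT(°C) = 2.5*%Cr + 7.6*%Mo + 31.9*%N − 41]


Apply the ASTM G48 empirical CPT estimate: CPT(°C) = 2.5*%Cr + 7.6*%Mo + 31.9*%N − 41
2.5*22.3 = 55.75; 7.6*0.2 = 1.52; 31.9*0.46 = 14.674
CPT = 55.75 + 1.52 + 14.674 − 41 = 30.944 °C
Rounded to 0.1 °C: CPT ≈ 30.9 °C

30.9 °C


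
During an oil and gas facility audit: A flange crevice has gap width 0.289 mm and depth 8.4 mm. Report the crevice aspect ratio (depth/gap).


Aspect ratio = depth / gap
Ratio = 8.4 / 0.289 = 29.1

29.1


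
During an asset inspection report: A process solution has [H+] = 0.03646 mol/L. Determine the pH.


pH = −log10[H+]
pH = −log10(0.03646) = 1.44

1.44


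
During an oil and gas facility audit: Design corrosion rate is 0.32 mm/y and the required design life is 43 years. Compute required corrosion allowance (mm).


Corrosion allowance = CR × design life
CA = 0.32 * 43 = 13.76 mm

13.76 mm


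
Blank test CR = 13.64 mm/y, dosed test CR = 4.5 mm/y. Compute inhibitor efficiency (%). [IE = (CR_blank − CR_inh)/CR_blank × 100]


Apply the inhibitor-efficiency definition: IE = (CR_blank − CR_inh)/CR_blank × 100
IE = (13.64 − 4.5) / 13.64 × 100
IE = 9.14 / 13.64 × 100 = 67.0 %

67.0 %


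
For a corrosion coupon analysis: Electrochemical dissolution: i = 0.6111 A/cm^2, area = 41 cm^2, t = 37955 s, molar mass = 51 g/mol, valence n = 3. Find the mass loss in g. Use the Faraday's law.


Apply Faraday's law: m = i*A*t*M / (n*F)
Total charge passed Q = i*A*t = 0.6111*41*37955 = 950966.3205 C
m = Q*M/(n*F) = 950966.3205*51/(3*96485) = 167.5538 g

167.5538 g


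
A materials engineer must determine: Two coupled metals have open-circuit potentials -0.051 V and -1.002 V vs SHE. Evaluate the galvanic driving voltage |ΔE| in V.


Driving voltage is the absolute potential difference.
|ΔE| = |-0.051 − (-1.002)| = 0.951 V

0.951 V


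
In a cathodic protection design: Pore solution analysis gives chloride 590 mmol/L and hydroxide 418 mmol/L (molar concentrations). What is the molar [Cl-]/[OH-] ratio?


Threshold parameter = [Cl-] / [OH-] (molar basis; both in mmol/L, so units cancel)
Ratio = 590 / 418 = 1.41

1.41


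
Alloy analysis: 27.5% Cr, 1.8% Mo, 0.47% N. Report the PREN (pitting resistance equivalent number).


Apply the PREN formula: PREN = Cr + 3.3*Mo + 16*N
PREN = 27.5 + 3.3*1.8 + 16*0.47
PREN = 27.5 + 5.94 + 7.52 = 40.96

40.96


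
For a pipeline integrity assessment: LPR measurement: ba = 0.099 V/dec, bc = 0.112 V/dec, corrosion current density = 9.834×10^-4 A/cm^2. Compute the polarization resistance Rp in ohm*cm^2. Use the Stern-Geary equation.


Apply the Stern-Geary equation: Rp = ba*bc / (2.303*icorr*(ba+bc))
ba*bc = 0.099*0.112 = 0.011088
ba+bc = 0.211; 2.303*icorr*(ba+bc) = 2.303*9.834×10^-4*0.211 = 4.7786651×10^-4
Rp = 0.011088 / 4.7786651×10^-4 = 23.2 ohm*cm^2

23.2 ohm*cm^2


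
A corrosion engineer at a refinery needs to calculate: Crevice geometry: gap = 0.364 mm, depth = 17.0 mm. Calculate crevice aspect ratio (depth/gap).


Aspect ratio = depth / gap
Ratio = 17.0 / 0.364 = 46.7

46.7


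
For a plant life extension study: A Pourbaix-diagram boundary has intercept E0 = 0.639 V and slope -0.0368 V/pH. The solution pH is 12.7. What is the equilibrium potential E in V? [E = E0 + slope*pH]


Apply the Pourbaix line equation: E = E0 + slope*pH
E = 0.639 + (-0.0368)*12.7 = 0.639 + (-0.46736) = 0.17164 V
Rounded to 3 decimal places: E = 0.172 V

0.172 V


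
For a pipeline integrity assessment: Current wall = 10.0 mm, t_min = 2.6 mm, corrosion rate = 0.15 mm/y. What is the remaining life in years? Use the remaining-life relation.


Apply the remaining-life relation: RL = (t_current − t_min) / CR
RL = (10.0 − 2.6) / 0.15 = 7.4 / 0.15 = 49.3 years

49.3 years


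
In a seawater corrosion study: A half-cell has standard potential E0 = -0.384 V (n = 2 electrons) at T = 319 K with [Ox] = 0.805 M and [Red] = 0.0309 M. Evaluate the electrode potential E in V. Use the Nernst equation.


Apply the Nernst equation: E = E0 + (RT/nF)*ln([Ox]/[Red])
Step 1: RT/nF = 8.314*319/(2*96485) = 0.01374393 V
Step 2: [Ox]/[Red] = 0.805/0.0309 = 26.05178
Step 3: ln(26.05178) = 3.260086
Step 4: correction = 0.01374393 * 3.260086 = 0.045 V
E = -0.384 + 0.045 = -0.339 V

-0.339 V


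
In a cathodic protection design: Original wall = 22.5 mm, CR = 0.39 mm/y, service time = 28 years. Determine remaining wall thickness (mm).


Remaining wall = original − CR × time
t = 22.5 − 0.39*28 = 22.5 − 10.92 = 11.58 mm

11.58 mm


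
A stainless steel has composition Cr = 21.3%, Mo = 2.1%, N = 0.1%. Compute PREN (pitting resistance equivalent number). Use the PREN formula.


Apply the PREN formula: PREN = Cr + 3.3*Mo + 16*N
PREN = 21.3 + 3.3*2.1 + 16*0.1
PREN = 21.3 + 6.93 + 1.6 = 29.83

29.83
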